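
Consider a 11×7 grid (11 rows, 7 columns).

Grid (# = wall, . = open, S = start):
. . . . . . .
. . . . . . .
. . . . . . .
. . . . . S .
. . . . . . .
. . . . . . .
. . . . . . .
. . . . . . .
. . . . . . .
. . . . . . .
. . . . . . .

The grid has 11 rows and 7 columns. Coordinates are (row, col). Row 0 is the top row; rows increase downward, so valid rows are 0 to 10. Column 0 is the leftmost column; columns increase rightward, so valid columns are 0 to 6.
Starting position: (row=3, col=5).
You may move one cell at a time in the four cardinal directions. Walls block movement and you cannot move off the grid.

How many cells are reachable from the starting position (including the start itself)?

BFS flood-fill from (row=3, col=5):
  Distance 0: (row=3, col=5)
  Distance 1: (row=2, col=5), (row=3, col=4), (row=3, col=6), (row=4, col=5)
  Distance 2: (row=1, col=5), (row=2, col=4), (row=2, col=6), (row=3, col=3), (row=4, col=4), (row=4, col=6), (row=5, col=5)
  Distance 3: (row=0, col=5), (row=1, col=4), (row=1, col=6), (row=2, col=3), (row=3, col=2), (row=4, col=3), (row=5, col=4), (row=5, col=6), (row=6, col=5)
  Distance 4: (row=0, col=4), (row=0, col=6), (row=1, col=3), (row=2, col=2), (row=3, col=1), (row=4, col=2), (row=5, col=3), (row=6, col=4), (row=6, col=6), (row=7, col=5)
  Distance 5: (row=0, col=3), (row=1, col=2), (row=2, col=1), (row=3, col=0), (row=4, col=1), (row=5, col=2), (row=6, col=3), (row=7, col=4), (row=7, col=6), (row=8, col=5)
  Distance 6: (row=0, col=2), (row=1, col=1), (row=2, col=0), (row=4, col=0), (row=5, col=1), (row=6, col=2), (row=7, col=3), (row=8, col=4), (row=8, col=6), (row=9, col=5)
  Distance 7: (row=0, col=1), (row=1, col=0), (row=5, col=0), (row=6, col=1), (row=7, col=2), (row=8, col=3), (row=9, col=4), (row=9, col=6), (row=10, col=5)
  Distance 8: (row=0, col=0), (row=6, col=0), (row=7, col=1), (row=8, col=2), (row=9, col=3), (row=10, col=4), (row=10, col=6)
  Distance 9: (row=7, col=0), (row=8, col=1), (row=9, col=2), (row=10, col=3)
  Distance 10: (row=8, col=0), (row=9, col=1), (row=10, col=2)
  Distance 11: (row=9, col=0), (row=10, col=1)
  Distance 12: (row=10, col=0)
Total reachable: 77 (grid has 77 open cells total)

Answer: Reachable cells: 77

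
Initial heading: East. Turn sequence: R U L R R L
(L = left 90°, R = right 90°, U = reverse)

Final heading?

Start: East
  R (right (90° clockwise)) -> South
  U (U-turn (180°)) -> North
  L (left (90° counter-clockwise)) -> West
  R (right (90° clockwise)) -> North
  R (right (90° clockwise)) -> East
  L (left (90° counter-clockwise)) -> North
Final: North

Answer: Final heading: North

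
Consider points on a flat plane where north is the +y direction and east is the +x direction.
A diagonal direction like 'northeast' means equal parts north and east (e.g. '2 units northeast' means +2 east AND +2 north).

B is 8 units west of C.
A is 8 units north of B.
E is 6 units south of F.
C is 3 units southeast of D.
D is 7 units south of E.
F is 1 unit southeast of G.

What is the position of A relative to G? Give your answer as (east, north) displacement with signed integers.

Place G at the origin (east=0, north=0).
  F is 1 unit southeast of G: delta (east=+1, north=-1); F at (east=1, north=-1).
  E is 6 units south of F: delta (east=+0, north=-6); E at (east=1, north=-7).
  D is 7 units south of E: delta (east=+0, north=-7); D at (east=1, north=-14).
  C is 3 units southeast of D: delta (east=+3, north=-3); C at (east=4, north=-17).
  B is 8 units west of C: delta (east=-8, north=+0); B at (east=-4, north=-17).
  A is 8 units north of B: delta (east=+0, north=+8); A at (east=-4, north=-9).
Therefore A relative to G: (east=-4, north=-9).

Answer: A is at (east=-4, north=-9) relative to G.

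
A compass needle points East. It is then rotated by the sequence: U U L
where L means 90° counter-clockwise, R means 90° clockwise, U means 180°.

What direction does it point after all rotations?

Start: East
  U (U-turn (180°)) -> West
  U (U-turn (180°)) -> East
  L (left (90° counter-clockwise)) -> North
Final: North

Answer: Final heading: North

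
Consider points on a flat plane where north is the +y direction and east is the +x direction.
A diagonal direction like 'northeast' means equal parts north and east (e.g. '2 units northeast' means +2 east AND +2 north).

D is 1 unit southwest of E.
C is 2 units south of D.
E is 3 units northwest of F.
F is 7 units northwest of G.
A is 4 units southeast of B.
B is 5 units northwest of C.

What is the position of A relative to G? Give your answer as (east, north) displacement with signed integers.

Place G at the origin (east=0, north=0).
  F is 7 units northwest of G: delta (east=-7, north=+7); F at (east=-7, north=7).
  E is 3 units northwest of F: delta (east=-3, north=+3); E at (east=-10, north=10).
  D is 1 unit southwest of E: delta (east=-1, north=-1); D at (east=-11, north=9).
  C is 2 units south of D: delta (east=+0, north=-2); C at (east=-11, north=7).
  B is 5 units northwest of C: delta (east=-5, north=+5); B at (east=-16, north=12).
  A is 4 units southeast of B: delta (east=+4, north=-4); A at (east=-12, north=8).
Therefore A relative to G: (east=-12, north=8).

Answer: A is at (east=-12, north=8) relative to G.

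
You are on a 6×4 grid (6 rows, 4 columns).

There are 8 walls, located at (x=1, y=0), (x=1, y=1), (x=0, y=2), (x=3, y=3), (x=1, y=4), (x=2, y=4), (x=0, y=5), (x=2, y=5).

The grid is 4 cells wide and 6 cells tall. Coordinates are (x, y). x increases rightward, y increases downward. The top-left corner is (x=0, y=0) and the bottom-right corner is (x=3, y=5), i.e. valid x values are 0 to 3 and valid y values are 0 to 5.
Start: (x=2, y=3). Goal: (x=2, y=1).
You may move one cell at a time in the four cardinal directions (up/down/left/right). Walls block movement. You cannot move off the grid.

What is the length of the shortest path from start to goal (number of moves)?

Answer: Shortest path length: 2

Derivation:
BFS from (x=2, y=3) until reaching (x=2, y=1):
  Distance 0: (x=2, y=3)
  Distance 1: (x=2, y=2), (x=1, y=3)
  Distance 2: (x=2, y=1), (x=1, y=2), (x=3, y=2), (x=0, y=3)  <- goal reached here
One shortest path (2 moves): (x=2, y=3) -> (x=2, y=2) -> (x=2, y=1)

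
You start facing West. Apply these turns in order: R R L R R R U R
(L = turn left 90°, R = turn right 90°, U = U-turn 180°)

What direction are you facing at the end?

Answer: Final heading: South

Derivation:
Start: West
  R (right (90° clockwise)) -> North
  R (right (90° clockwise)) -> East
  L (left (90° counter-clockwise)) -> North
  R (right (90° clockwise)) -> East
  R (right (90° clockwise)) -> South
  R (right (90° clockwise)) -> West
  U (U-turn (180°)) -> East
  R (right (90° clockwise)) -> South
Final: South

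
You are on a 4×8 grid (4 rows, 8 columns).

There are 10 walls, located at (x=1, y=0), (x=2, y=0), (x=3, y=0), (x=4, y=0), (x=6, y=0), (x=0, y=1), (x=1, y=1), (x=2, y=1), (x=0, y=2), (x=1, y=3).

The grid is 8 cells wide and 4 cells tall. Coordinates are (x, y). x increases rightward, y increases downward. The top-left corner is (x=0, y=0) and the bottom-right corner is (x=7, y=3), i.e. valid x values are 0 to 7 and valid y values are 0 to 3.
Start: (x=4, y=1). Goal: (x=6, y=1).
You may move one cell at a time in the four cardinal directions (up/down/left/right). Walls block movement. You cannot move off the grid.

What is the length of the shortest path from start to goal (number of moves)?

BFS from (x=4, y=1) until reaching (x=6, y=1):
  Distance 0: (x=4, y=1)
  Distance 1: (x=3, y=1), (x=5, y=1), (x=4, y=2)
  Distance 2: (x=5, y=0), (x=6, y=1), (x=3, y=2), (x=5, y=2), (x=4, y=3)  <- goal reached here
One shortest path (2 moves): (x=4, y=1) -> (x=5, y=1) -> (x=6, y=1)

Answer: Shortest path length: 2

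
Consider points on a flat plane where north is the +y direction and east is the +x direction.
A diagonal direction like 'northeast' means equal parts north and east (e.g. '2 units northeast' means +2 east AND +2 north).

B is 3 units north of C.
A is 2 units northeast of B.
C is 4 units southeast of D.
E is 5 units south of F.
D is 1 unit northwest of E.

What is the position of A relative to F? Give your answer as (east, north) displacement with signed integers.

Answer: A is at (east=5, north=-3) relative to F.

Derivation:
Place F at the origin (east=0, north=0).
  E is 5 units south of F: delta (east=+0, north=-5); E at (east=0, north=-5).
  D is 1 unit northwest of E: delta (east=-1, north=+1); D at (east=-1, north=-4).
  C is 4 units southeast of D: delta (east=+4, north=-4); C at (east=3, north=-8).
  B is 3 units north of C: delta (east=+0, north=+3); B at (east=3, north=-5).
  A is 2 units northeast of B: delta (east=+2, north=+2); A at (east=5, north=-3).
Therefore A relative to F: (east=5, north=-3).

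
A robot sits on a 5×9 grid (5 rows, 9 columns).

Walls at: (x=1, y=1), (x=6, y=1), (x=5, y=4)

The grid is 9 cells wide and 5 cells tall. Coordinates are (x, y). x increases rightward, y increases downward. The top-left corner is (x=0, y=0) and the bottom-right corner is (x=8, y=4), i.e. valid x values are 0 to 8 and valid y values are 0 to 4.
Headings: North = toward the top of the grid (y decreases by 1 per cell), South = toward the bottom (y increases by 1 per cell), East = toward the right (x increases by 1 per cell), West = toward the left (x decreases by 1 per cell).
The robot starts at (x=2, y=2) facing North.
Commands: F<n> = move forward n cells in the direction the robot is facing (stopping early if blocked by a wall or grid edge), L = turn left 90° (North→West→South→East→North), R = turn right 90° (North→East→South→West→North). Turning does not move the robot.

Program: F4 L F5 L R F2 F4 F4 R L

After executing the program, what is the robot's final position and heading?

Start: (x=2, y=2), facing North
  F4: move forward 2/4 (blocked), now at (x=2, y=0)
  L: turn left, now facing West
  F5: move forward 2/5 (blocked), now at (x=0, y=0)
  L: turn left, now facing South
  R: turn right, now facing West
  F2: move forward 0/2 (blocked), now at (x=0, y=0)
  F4: move forward 0/4 (blocked), now at (x=0, y=0)
  F4: move forward 0/4 (blocked), now at (x=0, y=0)
  R: turn right, now facing North
  L: turn left, now facing West
Final: (x=0, y=0), facing West

Answer: Final position: (x=0, y=0), facing West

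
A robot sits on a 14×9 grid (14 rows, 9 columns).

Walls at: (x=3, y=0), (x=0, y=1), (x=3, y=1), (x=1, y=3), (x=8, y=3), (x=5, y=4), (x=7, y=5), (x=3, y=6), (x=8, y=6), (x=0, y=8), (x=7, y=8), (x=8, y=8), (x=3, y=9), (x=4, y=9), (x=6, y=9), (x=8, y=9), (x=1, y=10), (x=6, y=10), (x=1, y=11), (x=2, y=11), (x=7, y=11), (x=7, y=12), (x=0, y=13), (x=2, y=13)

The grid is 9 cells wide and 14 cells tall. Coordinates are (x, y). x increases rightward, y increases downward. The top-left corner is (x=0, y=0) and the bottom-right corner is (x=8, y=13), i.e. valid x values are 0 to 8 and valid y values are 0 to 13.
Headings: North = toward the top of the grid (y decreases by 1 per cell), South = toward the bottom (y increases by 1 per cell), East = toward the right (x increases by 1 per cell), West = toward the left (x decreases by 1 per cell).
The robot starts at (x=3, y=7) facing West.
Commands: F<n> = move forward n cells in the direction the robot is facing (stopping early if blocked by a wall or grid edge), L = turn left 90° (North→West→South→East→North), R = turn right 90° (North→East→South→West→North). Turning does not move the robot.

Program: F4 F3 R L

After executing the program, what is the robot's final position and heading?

Start: (x=3, y=7), facing West
  F4: move forward 3/4 (blocked), now at (x=0, y=7)
  F3: move forward 0/3 (blocked), now at (x=0, y=7)
  R: turn right, now facing North
  L: turn left, now facing West
Final: (x=0, y=7), facing West

Answer: Final position: (x=0, y=7), facing West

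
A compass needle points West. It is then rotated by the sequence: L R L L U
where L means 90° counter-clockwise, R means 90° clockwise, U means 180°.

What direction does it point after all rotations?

Start: West
  L (left (90° counter-clockwise)) -> South
  R (right (90° clockwise)) -> West
  L (left (90° counter-clockwise)) -> South
  L (left (90° counter-clockwise)) -> East
  U (U-turn (180°)) -> West
Final: West

Answer: Final heading: West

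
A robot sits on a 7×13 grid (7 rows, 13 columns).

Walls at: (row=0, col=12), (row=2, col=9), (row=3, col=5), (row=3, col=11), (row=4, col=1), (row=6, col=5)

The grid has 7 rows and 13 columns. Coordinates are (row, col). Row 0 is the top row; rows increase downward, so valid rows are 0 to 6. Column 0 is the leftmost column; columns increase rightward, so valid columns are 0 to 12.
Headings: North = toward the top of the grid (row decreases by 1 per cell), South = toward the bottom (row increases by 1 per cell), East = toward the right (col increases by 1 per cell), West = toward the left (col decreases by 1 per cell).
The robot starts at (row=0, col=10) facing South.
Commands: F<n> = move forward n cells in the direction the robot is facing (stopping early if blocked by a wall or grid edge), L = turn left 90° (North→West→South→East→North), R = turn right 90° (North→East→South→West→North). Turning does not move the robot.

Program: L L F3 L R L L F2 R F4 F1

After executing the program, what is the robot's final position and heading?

Answer: Final position: (row=2, col=10), facing West

Derivation:
Start: (row=0, col=10), facing South
  L: turn left, now facing East
  L: turn left, now facing North
  F3: move forward 0/3 (blocked), now at (row=0, col=10)
  L: turn left, now facing West
  R: turn right, now facing North
  L: turn left, now facing West
  L: turn left, now facing South
  F2: move forward 2, now at (row=2, col=10)
  R: turn right, now facing West
  F4: move forward 0/4 (blocked), now at (row=2, col=10)
  F1: move forward 0/1 (blocked), now at (row=2, col=10)
Final: (row=2, col=10), facing West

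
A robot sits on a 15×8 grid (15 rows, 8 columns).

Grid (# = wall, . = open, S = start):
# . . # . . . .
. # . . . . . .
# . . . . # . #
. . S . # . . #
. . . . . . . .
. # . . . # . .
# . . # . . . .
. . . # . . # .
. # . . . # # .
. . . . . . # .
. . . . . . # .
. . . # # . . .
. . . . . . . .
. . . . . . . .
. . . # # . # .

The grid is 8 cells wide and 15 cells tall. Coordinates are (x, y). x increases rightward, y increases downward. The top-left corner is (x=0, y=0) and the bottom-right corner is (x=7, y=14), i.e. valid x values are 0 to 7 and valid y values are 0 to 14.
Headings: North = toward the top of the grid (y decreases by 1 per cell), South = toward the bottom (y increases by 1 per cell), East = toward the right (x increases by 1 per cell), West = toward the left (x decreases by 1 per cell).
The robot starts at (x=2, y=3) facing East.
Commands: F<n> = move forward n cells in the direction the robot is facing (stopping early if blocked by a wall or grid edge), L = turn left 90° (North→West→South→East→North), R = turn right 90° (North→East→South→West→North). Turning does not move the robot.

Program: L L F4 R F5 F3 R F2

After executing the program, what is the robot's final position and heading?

Answer: Final position: (x=2, y=3), facing East

Derivation:
Start: (x=2, y=3), facing East
  L: turn left, now facing North
  L: turn left, now facing West
  F4: move forward 2/4 (blocked), now at (x=0, y=3)
  R: turn right, now facing North
  F5: move forward 0/5 (blocked), now at (x=0, y=3)
  F3: move forward 0/3 (blocked), now at (x=0, y=3)
  R: turn right, now facing East
  F2: move forward 2, now at (x=2, y=3)
Final: (x=2, y=3), facing East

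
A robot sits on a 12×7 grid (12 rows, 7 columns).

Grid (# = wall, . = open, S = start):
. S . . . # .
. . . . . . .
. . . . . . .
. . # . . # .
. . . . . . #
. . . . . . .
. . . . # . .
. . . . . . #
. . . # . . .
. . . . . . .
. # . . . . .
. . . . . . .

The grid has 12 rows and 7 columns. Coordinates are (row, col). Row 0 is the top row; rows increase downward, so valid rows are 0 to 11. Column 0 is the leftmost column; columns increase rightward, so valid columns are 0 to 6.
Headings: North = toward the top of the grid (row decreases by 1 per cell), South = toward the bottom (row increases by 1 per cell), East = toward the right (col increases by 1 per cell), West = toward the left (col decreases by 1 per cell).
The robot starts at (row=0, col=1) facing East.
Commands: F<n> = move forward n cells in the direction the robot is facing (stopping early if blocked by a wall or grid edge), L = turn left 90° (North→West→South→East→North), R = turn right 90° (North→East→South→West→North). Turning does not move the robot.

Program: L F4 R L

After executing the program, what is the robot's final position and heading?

Answer: Final position: (row=0, col=1), facing North

Derivation:
Start: (row=0, col=1), facing East
  L: turn left, now facing North
  F4: move forward 0/4 (blocked), now at (row=0, col=1)
  R: turn right, now facing East
  L: turn left, now facing North
Final: (row=0, col=1), facing North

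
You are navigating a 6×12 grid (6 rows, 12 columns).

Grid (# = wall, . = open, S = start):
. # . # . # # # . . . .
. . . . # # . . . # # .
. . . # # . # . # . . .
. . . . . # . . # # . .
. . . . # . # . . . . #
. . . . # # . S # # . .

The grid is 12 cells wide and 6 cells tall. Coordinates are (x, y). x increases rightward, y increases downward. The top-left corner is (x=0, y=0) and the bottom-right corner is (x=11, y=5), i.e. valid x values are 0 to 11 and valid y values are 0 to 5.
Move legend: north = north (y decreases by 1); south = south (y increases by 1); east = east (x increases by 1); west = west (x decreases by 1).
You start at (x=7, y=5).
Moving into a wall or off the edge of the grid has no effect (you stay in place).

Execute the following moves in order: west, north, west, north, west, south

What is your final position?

Start: (x=7, y=5)
  west (west): (x=7, y=5) -> (x=6, y=5)
  north (north): blocked, stay at (x=6, y=5)
  west (west): blocked, stay at (x=6, y=5)
  north (north): blocked, stay at (x=6, y=5)
  west (west): blocked, stay at (x=6, y=5)
  south (south): blocked, stay at (x=6, y=5)
Final: (x=6, y=5)

Answer: Final position: (x=6, y=5)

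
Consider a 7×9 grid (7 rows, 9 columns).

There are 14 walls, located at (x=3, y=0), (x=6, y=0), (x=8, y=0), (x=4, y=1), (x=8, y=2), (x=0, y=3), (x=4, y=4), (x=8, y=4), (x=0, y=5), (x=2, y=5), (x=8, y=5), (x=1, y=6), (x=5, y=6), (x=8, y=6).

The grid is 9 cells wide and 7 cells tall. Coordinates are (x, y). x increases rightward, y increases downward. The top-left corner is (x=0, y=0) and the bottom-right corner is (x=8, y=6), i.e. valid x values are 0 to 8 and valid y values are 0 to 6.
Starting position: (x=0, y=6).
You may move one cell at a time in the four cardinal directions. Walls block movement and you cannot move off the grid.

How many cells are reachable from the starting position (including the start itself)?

Answer: Reachable cells: 1

Derivation:
BFS flood-fill from (x=0, y=6):
  Distance 0: (x=0, y=6)
Total reachable: 1 (grid has 49 open cells total)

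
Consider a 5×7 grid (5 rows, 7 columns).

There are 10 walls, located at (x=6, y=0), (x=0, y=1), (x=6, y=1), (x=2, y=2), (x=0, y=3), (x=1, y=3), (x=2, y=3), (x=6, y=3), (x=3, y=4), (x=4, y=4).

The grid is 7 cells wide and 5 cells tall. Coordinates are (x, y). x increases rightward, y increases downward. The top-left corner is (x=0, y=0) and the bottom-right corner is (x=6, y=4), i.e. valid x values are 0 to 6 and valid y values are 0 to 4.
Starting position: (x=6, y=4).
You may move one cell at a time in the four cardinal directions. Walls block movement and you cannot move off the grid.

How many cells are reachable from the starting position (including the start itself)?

BFS flood-fill from (x=6, y=4):
  Distance 0: (x=6, y=4)
  Distance 1: (x=5, y=4)
  Distance 2: (x=5, y=3)
  Distance 3: (x=5, y=2), (x=4, y=3)
  Distance 4: (x=5, y=1), (x=4, y=2), (x=6, y=2), (x=3, y=3)
  Distance 5: (x=5, y=0), (x=4, y=1), (x=3, y=2)
  Distance 6: (x=4, y=0), (x=3, y=1)
  Distance 7: (x=3, y=0), (x=2, y=1)
  Distance 8: (x=2, y=0), (x=1, y=1)
  Distance 9: (x=1, y=0), (x=1, y=2)
  Distance 10: (x=0, y=0), (x=0, y=2)
Total reachable: 22 (grid has 25 open cells total)

Answer: Reachable cells: 22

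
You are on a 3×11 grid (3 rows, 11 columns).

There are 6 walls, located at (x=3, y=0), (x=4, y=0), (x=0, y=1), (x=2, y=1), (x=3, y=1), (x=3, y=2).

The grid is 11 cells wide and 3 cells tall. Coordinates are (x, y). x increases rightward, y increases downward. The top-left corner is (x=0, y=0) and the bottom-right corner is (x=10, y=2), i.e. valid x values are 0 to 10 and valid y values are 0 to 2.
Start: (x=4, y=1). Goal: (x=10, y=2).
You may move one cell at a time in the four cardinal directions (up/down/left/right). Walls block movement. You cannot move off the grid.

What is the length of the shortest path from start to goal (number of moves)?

Answer: Shortest path length: 7

Derivation:
BFS from (x=4, y=1) until reaching (x=10, y=2):
  Distance 0: (x=4, y=1)
  Distance 1: (x=5, y=1), (x=4, y=2)
  Distance 2: (x=5, y=0), (x=6, y=1), (x=5, y=2)
  Distance 3: (x=6, y=0), (x=7, y=1), (x=6, y=2)
  Distance 4: (x=7, y=0), (x=8, y=1), (x=7, y=2)
  Distance 5: (x=8, y=0), (x=9, y=1), (x=8, y=2)
  Distance 6: (x=9, y=0), (x=10, y=1), (x=9, y=2)
  Distance 7: (x=10, y=0), (x=10, y=2)  <- goal reached here
One shortest path (7 moves): (x=4, y=1) -> (x=5, y=1) -> (x=6, y=1) -> (x=7, y=1) -> (x=8, y=1) -> (x=9, y=1) -> (x=10, y=1) -> (x=10, y=2)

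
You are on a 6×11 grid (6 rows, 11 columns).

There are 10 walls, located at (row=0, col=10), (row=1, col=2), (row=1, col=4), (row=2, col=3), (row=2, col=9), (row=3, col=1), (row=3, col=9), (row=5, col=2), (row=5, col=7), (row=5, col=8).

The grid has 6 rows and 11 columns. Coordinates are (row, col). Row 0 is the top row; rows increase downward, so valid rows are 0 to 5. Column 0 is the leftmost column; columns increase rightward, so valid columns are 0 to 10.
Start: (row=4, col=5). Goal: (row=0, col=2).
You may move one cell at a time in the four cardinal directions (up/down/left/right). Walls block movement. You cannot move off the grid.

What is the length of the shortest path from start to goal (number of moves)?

Answer: Shortest path length: 7

Derivation:
BFS from (row=4, col=5) until reaching (row=0, col=2):
  Distance 0: (row=4, col=5)
  Distance 1: (row=3, col=5), (row=4, col=4), (row=4, col=6), (row=5, col=5)
  Distance 2: (row=2, col=5), (row=3, col=4), (row=3, col=6), (row=4, col=3), (row=4, col=7), (row=5, col=4), (row=5, col=6)
  Distance 3: (row=1, col=5), (row=2, col=4), (row=2, col=6), (row=3, col=3), (row=3, col=7), (row=4, col=2), (row=4, col=8), (row=5, col=3)
  Distance 4: (row=0, col=5), (row=1, col=6), (row=2, col=7), (row=3, col=2), (row=3, col=8), (row=4, col=1), (row=4, col=9)
  Distance 5: (row=0, col=4), (row=0, col=6), (row=1, col=7), (row=2, col=2), (row=2, col=8), (row=4, col=0), (row=4, col=10), (row=5, col=1), (row=5, col=9)
  Distance 6: (row=0, col=3), (row=0, col=7), (row=1, col=8), (row=2, col=1), (row=3, col=0), (row=3, col=10), (row=5, col=0), (row=5, col=10)
  Distance 7: (row=0, col=2), (row=0, col=8), (row=1, col=1), (row=1, col=3), (row=1, col=9), (row=2, col=0), (row=2, col=10)  <- goal reached here
One shortest path (7 moves): (row=4, col=5) -> (row=3, col=5) -> (row=2, col=5) -> (row=1, col=5) -> (row=0, col=5) -> (row=0, col=4) -> (row=0, col=3) -> (row=0, col=2)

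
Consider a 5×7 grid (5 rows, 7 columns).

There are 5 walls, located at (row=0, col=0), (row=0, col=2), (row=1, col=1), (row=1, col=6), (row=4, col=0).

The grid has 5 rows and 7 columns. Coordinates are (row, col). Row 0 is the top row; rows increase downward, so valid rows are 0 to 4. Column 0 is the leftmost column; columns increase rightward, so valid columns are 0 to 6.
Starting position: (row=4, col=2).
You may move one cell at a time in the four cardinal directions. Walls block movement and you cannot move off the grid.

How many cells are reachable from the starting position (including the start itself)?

BFS flood-fill from (row=4, col=2):
  Distance 0: (row=4, col=2)
  Distance 1: (row=3, col=2), (row=4, col=1), (row=4, col=3)
  Distance 2: (row=2, col=2), (row=3, col=1), (row=3, col=3), (row=4, col=4)
  Distance 3: (row=1, col=2), (row=2, col=1), (row=2, col=3), (row=3, col=0), (row=3, col=4), (row=4, col=5)
  Distance 4: (row=1, col=3), (row=2, col=0), (row=2, col=4), (row=3, col=5), (row=4, col=6)
  Distance 5: (row=0, col=3), (row=1, col=0), (row=1, col=4), (row=2, col=5), (row=3, col=6)
  Distance 6: (row=0, col=4), (row=1, col=5), (row=2, col=6)
  Distance 7: (row=0, col=5)
  Distance 8: (row=0, col=6)
Total reachable: 29 (grid has 30 open cells total)

Answer: Reachable cells: 29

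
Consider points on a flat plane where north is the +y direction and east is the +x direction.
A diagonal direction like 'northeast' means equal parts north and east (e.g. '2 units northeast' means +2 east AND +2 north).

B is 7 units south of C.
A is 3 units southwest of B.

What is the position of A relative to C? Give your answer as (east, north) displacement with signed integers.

Answer: A is at (east=-3, north=-10) relative to C.

Derivation:
Place C at the origin (east=0, north=0).
  B is 7 units south of C: delta (east=+0, north=-7); B at (east=0, north=-7).
  A is 3 units southwest of B: delta (east=-3, north=-3); A at (east=-3, north=-10).
Therefore A relative to C: (east=-3, north=-10).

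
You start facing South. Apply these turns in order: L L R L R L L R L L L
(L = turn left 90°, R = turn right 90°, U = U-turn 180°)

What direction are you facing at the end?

Answer: Final heading: East

Derivation:
Start: South
  L (left (90° counter-clockwise)) -> East
  L (left (90° counter-clockwise)) -> North
  R (right (90° clockwise)) -> East
  L (left (90° counter-clockwise)) -> North
  R (right (90° clockwise)) -> East
  L (left (90° counter-clockwise)) -> North
  L (left (90° counter-clockwise)) -> West
  R (right (90° clockwise)) -> North
  L (left (90° counter-clockwise)) -> West
  L (left (90° counter-clockwise)) -> South
  L (left (90° counter-clockwise)) -> East
Final: East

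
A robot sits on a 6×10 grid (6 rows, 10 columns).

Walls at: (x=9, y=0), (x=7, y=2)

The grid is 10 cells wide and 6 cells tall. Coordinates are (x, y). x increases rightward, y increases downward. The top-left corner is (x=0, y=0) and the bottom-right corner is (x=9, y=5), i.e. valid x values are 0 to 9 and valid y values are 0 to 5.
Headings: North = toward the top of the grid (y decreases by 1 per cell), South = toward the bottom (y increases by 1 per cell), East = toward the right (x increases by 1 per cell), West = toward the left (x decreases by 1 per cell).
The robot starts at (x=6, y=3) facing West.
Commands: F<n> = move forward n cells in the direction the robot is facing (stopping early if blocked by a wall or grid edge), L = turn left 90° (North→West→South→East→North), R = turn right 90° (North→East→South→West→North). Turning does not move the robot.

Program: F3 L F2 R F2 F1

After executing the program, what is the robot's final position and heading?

Answer: Final position: (x=0, y=5), facing West

Derivation:
Start: (x=6, y=3), facing West
  F3: move forward 3, now at (x=3, y=3)
  L: turn left, now facing South
  F2: move forward 2, now at (x=3, y=5)
  R: turn right, now facing West
  F2: move forward 2, now at (x=1, y=5)
  F1: move forward 1, now at (x=0, y=5)
Final: (x=0, y=5), facing West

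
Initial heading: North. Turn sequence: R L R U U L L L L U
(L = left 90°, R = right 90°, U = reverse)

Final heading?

Answer: Final heading: West

Derivation:
Start: North
  R (right (90° clockwise)) -> East
  L (left (90° counter-clockwise)) -> North
  R (right (90° clockwise)) -> East
  U (U-turn (180°)) -> West
  U (U-turn (180°)) -> East
  L (left (90° counter-clockwise)) -> North
  L (left (90° counter-clockwise)) -> West
  L (left (90° counter-clockwise)) -> South
  L (left (90° counter-clockwise)) -> East
  U (U-turn (180°)) -> West
Final: West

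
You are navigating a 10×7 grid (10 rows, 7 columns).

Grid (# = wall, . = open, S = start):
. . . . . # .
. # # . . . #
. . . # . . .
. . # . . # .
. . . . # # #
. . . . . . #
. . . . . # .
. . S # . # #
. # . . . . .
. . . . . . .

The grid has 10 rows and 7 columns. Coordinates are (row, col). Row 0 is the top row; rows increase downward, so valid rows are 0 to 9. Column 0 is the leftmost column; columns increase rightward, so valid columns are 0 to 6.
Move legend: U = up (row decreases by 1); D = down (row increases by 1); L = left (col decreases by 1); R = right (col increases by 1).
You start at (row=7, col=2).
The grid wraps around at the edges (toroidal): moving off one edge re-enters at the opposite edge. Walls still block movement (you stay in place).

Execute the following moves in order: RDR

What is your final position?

Answer: Final position: (row=8, col=3)

Derivation:
Start: (row=7, col=2)
  R (right): blocked, stay at (row=7, col=2)
  D (down): (row=7, col=2) -> (row=8, col=2)
  R (right): (row=8, col=2) -> (row=8, col=3)
Final: (row=8, col=3)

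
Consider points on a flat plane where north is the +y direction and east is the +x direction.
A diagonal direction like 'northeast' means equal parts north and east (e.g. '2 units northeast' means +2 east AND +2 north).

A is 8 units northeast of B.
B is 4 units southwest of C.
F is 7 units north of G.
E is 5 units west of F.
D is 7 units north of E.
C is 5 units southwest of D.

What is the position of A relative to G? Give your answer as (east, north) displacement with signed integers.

Answer: A is at (east=-6, north=13) relative to G.

Derivation:
Place G at the origin (east=0, north=0).
  F is 7 units north of G: delta (east=+0, north=+7); F at (east=0, north=7).
  E is 5 units west of F: delta (east=-5, north=+0); E at (east=-5, north=7).
  D is 7 units north of E: delta (east=+0, north=+7); D at (east=-5, north=14).
  C is 5 units southwest of D: delta (east=-5, north=-5); C at (east=-10, north=9).
  B is 4 units southwest of C: delta (east=-4, north=-4); B at (east=-14, north=5).
  A is 8 units northeast of B: delta (east=+8, north=+8); A at (east=-6, north=13).
Therefore A relative to G: (east=-6, north=13).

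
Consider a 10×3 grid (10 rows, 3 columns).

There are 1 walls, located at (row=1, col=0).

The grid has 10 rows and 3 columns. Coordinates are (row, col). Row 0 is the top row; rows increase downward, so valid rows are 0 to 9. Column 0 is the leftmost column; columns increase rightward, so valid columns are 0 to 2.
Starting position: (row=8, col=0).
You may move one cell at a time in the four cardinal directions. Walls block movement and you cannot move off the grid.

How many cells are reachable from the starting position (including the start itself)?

Answer: Reachable cells: 29

Derivation:
BFS flood-fill from (row=8, col=0):
  Distance 0: (row=8, col=0)
  Distance 1: (row=7, col=0), (row=8, col=1), (row=9, col=0)
  Distance 2: (row=6, col=0), (row=7, col=1), (row=8, col=2), (row=9, col=1)
  Distance 3: (row=5, col=0), (row=6, col=1), (row=7, col=2), (row=9, col=2)
  Distance 4: (row=4, col=0), (row=5, col=1), (row=6, col=2)
  Distance 5: (row=3, col=0), (row=4, col=1), (row=5, col=2)
  Distance 6: (row=2, col=0), (row=3, col=1), (row=4, col=2)
  Distance 7: (row=2, col=1), (row=3, col=2)
  Distance 8: (row=1, col=1), (row=2, col=2)
  Distance 9: (row=0, col=1), (row=1, col=2)
  Distance 10: (row=0, col=0), (row=0, col=2)
Total reachable: 29 (grid has 29 open cells total)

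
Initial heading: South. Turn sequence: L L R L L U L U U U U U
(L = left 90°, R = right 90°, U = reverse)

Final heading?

Answer: Final heading: South

Derivation:
Start: South
  L (left (90° counter-clockwise)) -> East
  L (left (90° counter-clockwise)) -> North
  R (right (90° clockwise)) -> East
  L (left (90° counter-clockwise)) -> North
  L (left (90° counter-clockwise)) -> West
  U (U-turn (180°)) -> East
  L (left (90° counter-clockwise)) -> North
  U (U-turn (180°)) -> South
  U (U-turn (180°)) -> North
  U (U-turn (180°)) -> South
  U (U-turn (180°)) -> North
  U (U-turn (180°)) -> South
Final: South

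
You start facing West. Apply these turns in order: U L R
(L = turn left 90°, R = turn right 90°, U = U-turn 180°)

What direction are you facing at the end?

Start: West
  U (U-turn (180°)) -> East
  L (left (90° counter-clockwise)) -> North
  R (right (90° clockwise)) -> East
Final: East

Answer: Final heading: East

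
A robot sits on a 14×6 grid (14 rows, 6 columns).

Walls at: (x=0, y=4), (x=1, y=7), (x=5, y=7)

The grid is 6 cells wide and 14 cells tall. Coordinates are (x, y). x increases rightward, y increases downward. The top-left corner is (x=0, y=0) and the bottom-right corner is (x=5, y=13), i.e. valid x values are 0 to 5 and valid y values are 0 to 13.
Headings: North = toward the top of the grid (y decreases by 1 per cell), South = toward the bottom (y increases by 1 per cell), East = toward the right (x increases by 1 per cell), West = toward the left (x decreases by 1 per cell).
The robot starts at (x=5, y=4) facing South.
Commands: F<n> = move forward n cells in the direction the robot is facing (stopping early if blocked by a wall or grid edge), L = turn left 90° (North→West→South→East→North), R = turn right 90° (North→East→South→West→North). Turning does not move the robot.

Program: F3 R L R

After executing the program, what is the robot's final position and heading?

Answer: Final position: (x=5, y=6), facing West

Derivation:
Start: (x=5, y=4), facing South
  F3: move forward 2/3 (blocked), now at (x=5, y=6)
  R: turn right, now facing West
  L: turn left, now facing South
  R: turn right, now facing West
Final: (x=5, y=6), facing West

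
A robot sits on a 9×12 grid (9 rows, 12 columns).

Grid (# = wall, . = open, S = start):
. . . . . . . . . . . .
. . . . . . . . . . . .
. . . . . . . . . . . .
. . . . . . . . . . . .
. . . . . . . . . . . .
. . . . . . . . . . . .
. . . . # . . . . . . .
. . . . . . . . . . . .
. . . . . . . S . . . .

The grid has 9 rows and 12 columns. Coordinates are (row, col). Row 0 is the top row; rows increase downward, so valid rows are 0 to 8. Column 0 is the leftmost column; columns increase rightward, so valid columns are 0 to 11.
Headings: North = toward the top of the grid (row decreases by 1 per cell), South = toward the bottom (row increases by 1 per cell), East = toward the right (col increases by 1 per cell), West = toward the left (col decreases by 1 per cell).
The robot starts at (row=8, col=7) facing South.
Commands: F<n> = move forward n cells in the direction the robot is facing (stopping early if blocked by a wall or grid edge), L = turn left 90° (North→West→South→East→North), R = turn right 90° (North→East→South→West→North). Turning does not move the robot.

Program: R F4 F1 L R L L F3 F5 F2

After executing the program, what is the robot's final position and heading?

Answer: Final position: (row=8, col=11), facing East

Derivation:
Start: (row=8, col=7), facing South
  R: turn right, now facing West
  F4: move forward 4, now at (row=8, col=3)
  F1: move forward 1, now at (row=8, col=2)
  L: turn left, now facing South
  R: turn right, now facing West
  L: turn left, now facing South
  L: turn left, now facing East
  F3: move forward 3, now at (row=8, col=5)
  F5: move forward 5, now at (row=8, col=10)
  F2: move forward 1/2 (blocked), now at (row=8, col=11)
Final: (row=8, col=11), facing East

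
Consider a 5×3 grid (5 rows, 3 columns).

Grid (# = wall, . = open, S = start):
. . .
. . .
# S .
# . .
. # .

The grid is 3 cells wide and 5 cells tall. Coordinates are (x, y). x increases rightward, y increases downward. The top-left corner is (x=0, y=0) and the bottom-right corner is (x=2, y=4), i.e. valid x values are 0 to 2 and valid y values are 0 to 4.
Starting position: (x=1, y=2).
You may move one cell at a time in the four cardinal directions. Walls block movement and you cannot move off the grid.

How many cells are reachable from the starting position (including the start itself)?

BFS flood-fill from (x=1, y=2):
  Distance 0: (x=1, y=2)
  Distance 1: (x=1, y=1), (x=2, y=2), (x=1, y=3)
  Distance 2: (x=1, y=0), (x=0, y=1), (x=2, y=1), (x=2, y=3)
  Distance 3: (x=0, y=0), (x=2, y=0), (x=2, y=4)
Total reachable: 11 (grid has 12 open cells total)

Answer: Reachable cells: 11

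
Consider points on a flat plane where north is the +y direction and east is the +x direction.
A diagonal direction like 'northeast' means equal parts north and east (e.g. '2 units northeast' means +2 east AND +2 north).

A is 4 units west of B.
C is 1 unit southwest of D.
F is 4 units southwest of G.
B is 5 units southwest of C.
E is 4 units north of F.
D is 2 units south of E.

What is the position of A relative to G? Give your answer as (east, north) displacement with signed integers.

Answer: A is at (east=-14, north=-8) relative to G.

Derivation:
Place G at the origin (east=0, north=0).
  F is 4 units southwest of G: delta (east=-4, north=-4); F at (east=-4, north=-4).
  E is 4 units north of F: delta (east=+0, north=+4); E at (east=-4, north=0).
  D is 2 units south of E: delta (east=+0, north=-2); D at (east=-4, north=-2).
  C is 1 unit southwest of D: delta (east=-1, north=-1); C at (east=-5, north=-3).
  B is 5 units southwest of C: delta (east=-5, north=-5); B at (east=-10, north=-8).
  A is 4 units west of B: delta (east=-4, north=+0); A at (east=-14, north=-8).
Therefore A relative to G: (east=-14, north=-8).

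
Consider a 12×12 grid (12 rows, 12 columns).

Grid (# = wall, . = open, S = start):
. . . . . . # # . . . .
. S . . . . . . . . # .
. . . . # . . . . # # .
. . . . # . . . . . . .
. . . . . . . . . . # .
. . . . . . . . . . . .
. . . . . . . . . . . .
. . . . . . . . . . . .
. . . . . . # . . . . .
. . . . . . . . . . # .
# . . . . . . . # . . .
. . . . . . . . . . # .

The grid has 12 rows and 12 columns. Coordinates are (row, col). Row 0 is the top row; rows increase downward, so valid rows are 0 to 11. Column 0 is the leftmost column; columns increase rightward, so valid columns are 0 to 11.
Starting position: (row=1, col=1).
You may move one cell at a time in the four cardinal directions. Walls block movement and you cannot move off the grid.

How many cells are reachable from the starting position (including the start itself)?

BFS flood-fill from (row=1, col=1):
  Distance 0: (row=1, col=1)
  Distance 1: (row=0, col=1), (row=1, col=0), (row=1, col=2), (row=2, col=1)
  Distance 2: (row=0, col=0), (row=0, col=2), (row=1, col=3), (row=2, col=0), (row=2, col=2), (row=3, col=1)
  Distance 3: (row=0, col=3), (row=1, col=4), (row=2, col=3), (row=3, col=0), (row=3, col=2), (row=4, col=1)
  Distance 4: (row=0, col=4), (row=1, col=5), (row=3, col=3), (row=4, col=0), (row=4, col=2), (row=5, col=1)
  Distance 5: (row=0, col=5), (row=1, col=6), (row=2, col=5), (row=4, col=3), (row=5, col=0), (row=5, col=2), (row=6, col=1)
  Distance 6: (row=1, col=7), (row=2, col=6), (row=3, col=5), (row=4, col=4), (row=5, col=3), (row=6, col=0), (row=6, col=2), (row=7, col=1)
  Distance 7: (row=1, col=8), (row=2, col=7), (row=3, col=6), (row=4, col=5), (row=5, col=4), (row=6, col=3), (row=7, col=0), (row=7, col=2), (row=8, col=1)
  Distance 8: (row=0, col=8), (row=1, col=9), (row=2, col=8), (row=3, col=7), (row=4, col=6), (row=5, col=5), (row=6, col=4), (row=7, col=3), (row=8, col=0), (row=8, col=2), (row=9, col=1)
  Distance 9: (row=0, col=9), (row=3, col=8), (row=4, col=7), (row=5, col=6), (row=6, col=5), (row=7, col=4), (row=8, col=3), (row=9, col=0), (row=9, col=2), (row=10, col=1)
  Distance 10: (row=0, col=10), (row=3, col=9), (row=4, col=8), (row=5, col=7), (row=6, col=6), (row=7, col=5), (row=8, col=4), (row=9, col=3), (row=10, col=2), (row=11, col=1)
  Distance 11: (row=0, col=11), (row=3, col=10), (row=4, col=9), (row=5, col=8), (row=6, col=7), (row=7, col=6), (row=8, col=5), (row=9, col=4), (row=10, col=3), (row=11, col=0), (row=11, col=2)
  Distance 12: (row=1, col=11), (row=3, col=11), (row=5, col=9), (row=6, col=8), (row=7, col=7), (row=9, col=5), (row=10, col=4), (row=11, col=3)
  Distance 13: (row=2, col=11), (row=4, col=11), (row=5, col=10), (row=6, col=9), (row=7, col=8), (row=8, col=7), (row=9, col=6), (row=10, col=5), (row=11, col=4)
  Distance 14: (row=5, col=11), (row=6, col=10), (row=7, col=9), (row=8, col=8), (row=9, col=7), (row=10, col=6), (row=11, col=5)
  Distance 15: (row=6, col=11), (row=7, col=10), (row=8, col=9), (row=9, col=8), (row=10, col=7), (row=11, col=6)
  Distance 16: (row=7, col=11), (row=8, col=10), (row=9, col=9), (row=11, col=7)
  Distance 17: (row=8, col=11), (row=10, col=9), (row=11, col=8)
  Distance 18: (row=9, col=11), (row=10, col=10), (row=11, col=9)
  Distance 19: (row=10, col=11)
  Distance 20: (row=11, col=11)
Total reachable: 131 (grid has 131 open cells total)

Answer: Reachable cells: 131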